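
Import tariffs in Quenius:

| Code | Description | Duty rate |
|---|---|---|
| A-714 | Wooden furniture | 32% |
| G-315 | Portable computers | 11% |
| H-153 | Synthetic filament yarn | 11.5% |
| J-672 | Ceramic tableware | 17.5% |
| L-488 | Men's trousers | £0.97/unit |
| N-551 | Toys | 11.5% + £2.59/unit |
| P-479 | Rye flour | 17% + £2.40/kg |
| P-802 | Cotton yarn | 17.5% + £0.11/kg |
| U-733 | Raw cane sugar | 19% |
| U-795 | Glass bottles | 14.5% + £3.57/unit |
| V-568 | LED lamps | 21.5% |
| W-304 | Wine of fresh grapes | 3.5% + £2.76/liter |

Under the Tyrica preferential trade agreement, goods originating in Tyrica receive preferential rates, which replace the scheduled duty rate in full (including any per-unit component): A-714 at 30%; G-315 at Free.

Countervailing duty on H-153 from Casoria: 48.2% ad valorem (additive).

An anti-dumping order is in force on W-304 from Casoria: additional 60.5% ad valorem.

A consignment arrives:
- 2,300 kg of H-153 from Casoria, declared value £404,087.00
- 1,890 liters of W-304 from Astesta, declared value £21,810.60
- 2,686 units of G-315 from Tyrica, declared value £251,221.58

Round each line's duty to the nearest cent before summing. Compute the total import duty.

£247,219.71

Line 1 (H-153, Casoria, 2,300 kg, £404,087.00):
Base rate for H-153 is 11.5%.
Additional duty on H-153 from Casoria: +48.2%. Applied ad valorem rate: 11.5% + 48.2% = 59.7%.
Duty = £404,087.00 × 59.7% = £241,239.94.
Line 2 (W-304, Astesta, 1,890 liters, £21,810.60):
Base rate for W-304 is 3.5% + £2.76/liter.
The additional-duty order on W-304 targets Casoria, not Astesta; it does not apply.
Duty = £21,810.60 × 3.5% + 1,890 × £2.76 = £5,979.77.
Line 3 (G-315, Tyrica, 2,686 units, £251,221.58):
Base rate for G-315 is 11%.
Origin Tyrica qualifies under the Quenius–Tyrica agreement and G-315 is covered: preferential rate Free applies instead.
Duty = £251,221.58 × 0% = £0.00.
Total = £241,239.94 + £5,979.77 + £0.00 = £247,219.71.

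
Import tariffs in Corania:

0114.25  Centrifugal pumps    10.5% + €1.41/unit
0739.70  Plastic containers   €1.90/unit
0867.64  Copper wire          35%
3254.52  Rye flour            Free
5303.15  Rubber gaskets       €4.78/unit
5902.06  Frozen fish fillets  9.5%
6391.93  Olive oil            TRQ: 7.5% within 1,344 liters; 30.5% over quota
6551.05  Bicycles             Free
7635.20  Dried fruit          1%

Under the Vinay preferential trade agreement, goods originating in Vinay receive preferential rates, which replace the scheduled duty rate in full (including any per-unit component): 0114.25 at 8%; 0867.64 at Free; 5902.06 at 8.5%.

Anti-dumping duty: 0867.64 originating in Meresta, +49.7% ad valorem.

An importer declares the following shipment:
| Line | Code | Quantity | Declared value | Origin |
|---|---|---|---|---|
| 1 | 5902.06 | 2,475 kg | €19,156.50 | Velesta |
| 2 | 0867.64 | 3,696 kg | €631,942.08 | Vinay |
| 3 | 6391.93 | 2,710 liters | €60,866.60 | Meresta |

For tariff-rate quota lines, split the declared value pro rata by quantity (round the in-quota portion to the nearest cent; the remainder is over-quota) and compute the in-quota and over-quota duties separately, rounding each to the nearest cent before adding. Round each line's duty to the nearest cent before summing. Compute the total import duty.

€13,441.35

Line 1 (5902.06, Velesta, 2,475 kg, €19,156.50):
Base rate for 5902.06 is 9.5%.
5902.06 has an FTA preferential rate, but origin Velesta is not Vinay; base rate stands.
Duty = €19,156.50 × 9.5% = €1,819.87.
Line 2 (0867.64, Vinay, 3,696 kg, €631,942.08):
Base rate for 0867.64 is 35%.
Origin Vinay qualifies under the Corania–Vinay agreement and 0867.64 is covered: preferential rate Free applies instead.
The additional-duty order on 0867.64 targets Meresta, not Vinay; it does not apply.
Duty = €631,942.08 × 0% = €0.00.
Line 3 (6391.93, Meresta, 2,710 liters, €60,866.60):
Code 6391.93 is under a tariff-rate quota (threshold 1,344 liters). In-quota: 1,344 liters at 7.5%; over-quota: 1,366 liters at 30.5%.
Pro-rata value split: in-quota = €60,866.60 × 1,344/2,710 = €30,186.24; over-quota = €60,866.60 − €30,186.24 = €30,680.36.
In-quota duty = €30,186.24 × 7.5% = €2,263.97. Over-quota duty = €30,680.36 × 30.5% = €9,357.51.
Line duty = €2,263.97 + €9,357.51 = €11,621.48.
Total = €1,819.87 + €0.00 + €11,621.48 = €13,441.35.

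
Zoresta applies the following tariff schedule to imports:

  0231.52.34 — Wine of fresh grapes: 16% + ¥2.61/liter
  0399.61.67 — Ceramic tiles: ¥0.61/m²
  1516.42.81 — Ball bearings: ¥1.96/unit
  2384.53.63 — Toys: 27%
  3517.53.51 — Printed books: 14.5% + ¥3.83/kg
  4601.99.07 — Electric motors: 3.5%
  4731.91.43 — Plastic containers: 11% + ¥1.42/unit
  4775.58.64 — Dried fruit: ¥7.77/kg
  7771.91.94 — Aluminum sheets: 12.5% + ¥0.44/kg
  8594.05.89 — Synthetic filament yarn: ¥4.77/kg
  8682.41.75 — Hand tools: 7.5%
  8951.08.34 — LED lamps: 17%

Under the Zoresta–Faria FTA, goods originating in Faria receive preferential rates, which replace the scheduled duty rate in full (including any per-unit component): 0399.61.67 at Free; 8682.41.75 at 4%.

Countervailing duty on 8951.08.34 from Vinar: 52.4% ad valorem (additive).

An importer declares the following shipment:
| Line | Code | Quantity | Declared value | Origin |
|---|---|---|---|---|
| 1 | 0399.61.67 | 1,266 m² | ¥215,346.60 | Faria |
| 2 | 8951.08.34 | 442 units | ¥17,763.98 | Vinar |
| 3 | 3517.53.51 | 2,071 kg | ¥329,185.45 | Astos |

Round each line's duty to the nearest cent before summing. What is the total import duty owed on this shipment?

Line 1 (0399.61.67, Faria, 1,266 m², ¥215,346.60):
Base rate for 0399.61.67 is ¥0.61/m².
Origin Faria qualifies under the Zoresta–Faria agreement and 0399.61.67 is covered: preferential rate Free applies instead.
Duty = ¥215,346.60 × 0% = ¥0.00.
Line 2 (8951.08.34, Vinar, 442 units, ¥17,763.98):
Base rate for 8951.08.34 is 17%.
Additional duty on 8951.08.34 from Vinar: +52.4%. Applied ad valorem rate: 17% + 52.4% = 69.4%.
Duty = ¥17,763.98 × 69.4% = ¥12,328.20.
Line 3 (3517.53.51, Astos, 2,071 kg, ¥329,185.45):
Base rate for 3517.53.51 is 14.5% + ¥3.83/kg.
Duty = ¥329,185.45 × 14.5% + 2,071 × ¥3.83 = ¥55,663.82.
Total = ¥0.00 + ¥12,328.20 + ¥55,663.82 = ¥67,992.02.

¥67,992.02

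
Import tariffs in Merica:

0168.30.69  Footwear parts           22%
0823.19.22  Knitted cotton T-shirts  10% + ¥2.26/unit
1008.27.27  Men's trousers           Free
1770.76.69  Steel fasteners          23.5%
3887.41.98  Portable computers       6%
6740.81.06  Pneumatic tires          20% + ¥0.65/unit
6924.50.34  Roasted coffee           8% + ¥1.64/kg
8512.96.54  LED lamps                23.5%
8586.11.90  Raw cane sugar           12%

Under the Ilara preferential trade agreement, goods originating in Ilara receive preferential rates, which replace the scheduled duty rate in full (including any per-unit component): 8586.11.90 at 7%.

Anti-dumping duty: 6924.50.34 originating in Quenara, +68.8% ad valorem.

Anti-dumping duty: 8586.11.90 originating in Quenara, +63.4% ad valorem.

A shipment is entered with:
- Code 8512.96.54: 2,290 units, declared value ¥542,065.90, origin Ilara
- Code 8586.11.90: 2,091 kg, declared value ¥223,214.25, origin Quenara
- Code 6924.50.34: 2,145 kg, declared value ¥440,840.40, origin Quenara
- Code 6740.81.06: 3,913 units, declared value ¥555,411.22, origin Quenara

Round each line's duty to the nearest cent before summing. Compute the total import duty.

¥751,397.95

Line 1 (8512.96.54, Ilara, 2,290 units, ¥542,065.90):
Base rate for 8512.96.54 is 23.5%.
Origin Ilara is the FTA partner but 8512.96.54 is not on the preference list; base rate stands.
Duty = ¥542,065.90 × 23.5% = ¥127,385.49.
Line 2 (8586.11.90, Quenara, 2,091 kg, ¥223,214.25):
Base rate for 8586.11.90 is 12%.
8586.11.90 has an FTA preferential rate, but origin Quenara is not Ilara; base rate stands.
Additional duty on 8586.11.90 from Quenara: +63.4%. Applied ad valorem rate: 12% + 63.4% = 75.4%.
Duty = ¥223,214.25 × 75.4% = ¥168,303.54.
Line 3 (6924.50.34, Quenara, 2,145 kg, ¥440,840.40):
Base rate for 6924.50.34 is 8% + ¥1.64/kg.
Additional duty on 6924.50.34 from Quenara: +68.8%. Applied ad valorem rate: 8% + 68.8% = 76.8%.
Duty = ¥440,840.40 × 76.8% + 2,145 × ¥1.64 = ¥342,083.23.
Line 4 (6740.81.06, Quenara, 3,913 units, ¥555,411.22):
Base rate for 6740.81.06 is 20% + ¥0.65/unit.
Duty = ¥555,411.22 × 20% + 3,913 × ¥0.65 = ¥113,625.69.
Total = ¥127,385.49 + ¥168,303.54 + ¥342,083.23 + ¥113,625.69 = ¥751,397.95.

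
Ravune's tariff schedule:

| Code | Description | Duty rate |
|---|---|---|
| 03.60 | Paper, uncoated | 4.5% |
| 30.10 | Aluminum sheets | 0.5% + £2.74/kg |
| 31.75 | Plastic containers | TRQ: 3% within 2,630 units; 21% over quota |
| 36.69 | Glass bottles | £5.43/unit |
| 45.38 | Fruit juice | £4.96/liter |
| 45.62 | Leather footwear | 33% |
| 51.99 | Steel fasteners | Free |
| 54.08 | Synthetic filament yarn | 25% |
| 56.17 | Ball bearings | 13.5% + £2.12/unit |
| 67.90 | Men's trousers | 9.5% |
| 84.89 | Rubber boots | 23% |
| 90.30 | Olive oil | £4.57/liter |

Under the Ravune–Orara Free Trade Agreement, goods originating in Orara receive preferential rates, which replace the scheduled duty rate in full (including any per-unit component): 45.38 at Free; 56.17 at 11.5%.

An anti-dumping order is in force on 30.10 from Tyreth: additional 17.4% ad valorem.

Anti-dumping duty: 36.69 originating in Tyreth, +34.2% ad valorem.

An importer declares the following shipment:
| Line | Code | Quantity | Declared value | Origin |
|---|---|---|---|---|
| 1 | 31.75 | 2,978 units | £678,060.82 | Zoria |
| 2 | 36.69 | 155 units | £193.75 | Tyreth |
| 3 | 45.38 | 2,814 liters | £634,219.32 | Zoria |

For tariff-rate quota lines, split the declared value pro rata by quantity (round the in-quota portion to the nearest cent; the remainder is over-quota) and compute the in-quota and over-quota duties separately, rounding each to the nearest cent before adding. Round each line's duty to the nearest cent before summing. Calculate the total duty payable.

£49,469.68

Line 1 (31.75, Zoria, 2,978 units, £678,060.82):
Code 31.75 is under a tariff-rate quota (threshold 2,630 units). In-quota: 2,630 units at 3%; over-quota: 348 units at 21%.
Pro-rata value split: in-quota = £678,060.82 × 2,630/2,978 = £598,824.70; over-quota = £678,060.82 − £598,824.70 = £79,236.12.
In-quota duty = £598,824.70 × 3% = £17,964.74. Over-quota duty = £79,236.12 × 21% = £16,639.59.
Line duty = £17,964.74 + £16,639.59 = £34,604.33.
Line 2 (36.69, Tyreth, 155 units, £193.75):
Base rate for 36.69 is £5.43/unit.
Additional duty on 36.69 from Tyreth: +34.2% ad valorem. Applied ad valorem rate = 34.2%.
Duty = £193.75 × 34.2% + 155 × £5.43 = £907.91.
Line 3 (45.38, Zoria, 2,814 liters, £634,219.32):
Base rate for 45.38 is £4.96/liter.
45.38 has an FTA preferential rate, but origin Zoria is not Orara; base rate stands.
Duty = 2,814 × £4.96 = £13,957.44.
Total = £34,604.33 + £907.91 + £13,957.44 = £49,469.68.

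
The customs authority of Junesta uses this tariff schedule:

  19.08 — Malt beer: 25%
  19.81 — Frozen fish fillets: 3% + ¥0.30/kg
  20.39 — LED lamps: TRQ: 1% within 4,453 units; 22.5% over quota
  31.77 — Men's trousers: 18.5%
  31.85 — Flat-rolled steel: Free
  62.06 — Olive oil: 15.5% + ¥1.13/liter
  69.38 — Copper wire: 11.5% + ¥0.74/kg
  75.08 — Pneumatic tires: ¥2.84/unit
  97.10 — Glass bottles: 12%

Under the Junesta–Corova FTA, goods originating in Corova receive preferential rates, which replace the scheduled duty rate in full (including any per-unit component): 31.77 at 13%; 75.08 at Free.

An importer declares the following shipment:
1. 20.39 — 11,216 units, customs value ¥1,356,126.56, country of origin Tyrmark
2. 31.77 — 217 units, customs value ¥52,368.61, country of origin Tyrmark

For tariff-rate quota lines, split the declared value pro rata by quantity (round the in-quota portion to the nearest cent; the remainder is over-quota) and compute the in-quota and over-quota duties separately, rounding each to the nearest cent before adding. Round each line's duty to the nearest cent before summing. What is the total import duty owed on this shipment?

Line 1 (20.39, Tyrmark, 11,216 units, ¥1,356,126.56):
Code 20.39 is under a tariff-rate quota (threshold 4,453 units). In-quota: 4,453 units at 1%; over-quota: 6,763 units at 22.5%.
Pro-rata value split: in-quota = ¥1,356,126.56 × 4,453/11,216 = ¥538,412.23; over-quota = ¥1,356,126.56 − ¥538,412.23 = ¥817,714.33.
In-quota duty = ¥538,412.23 × 1% = ¥5,384.12. Over-quota duty = ¥817,714.33 × 22.5% = ¥183,985.72.
Line duty = ¥5,384.12 + ¥183,985.72 = ¥189,369.84.
Line 2 (31.77, Tyrmark, 217 units, ¥52,368.61):
Base rate for 31.77 is 18.5%.
31.77 has an FTA preferential rate, but origin Tyrmark is not Corova; base rate stands.
Duty = ¥52,368.61 × 18.5% = ¥9,688.19.
Total = ¥189,369.84 + ¥9,688.19 = ¥199,058.03.

¥199,058.03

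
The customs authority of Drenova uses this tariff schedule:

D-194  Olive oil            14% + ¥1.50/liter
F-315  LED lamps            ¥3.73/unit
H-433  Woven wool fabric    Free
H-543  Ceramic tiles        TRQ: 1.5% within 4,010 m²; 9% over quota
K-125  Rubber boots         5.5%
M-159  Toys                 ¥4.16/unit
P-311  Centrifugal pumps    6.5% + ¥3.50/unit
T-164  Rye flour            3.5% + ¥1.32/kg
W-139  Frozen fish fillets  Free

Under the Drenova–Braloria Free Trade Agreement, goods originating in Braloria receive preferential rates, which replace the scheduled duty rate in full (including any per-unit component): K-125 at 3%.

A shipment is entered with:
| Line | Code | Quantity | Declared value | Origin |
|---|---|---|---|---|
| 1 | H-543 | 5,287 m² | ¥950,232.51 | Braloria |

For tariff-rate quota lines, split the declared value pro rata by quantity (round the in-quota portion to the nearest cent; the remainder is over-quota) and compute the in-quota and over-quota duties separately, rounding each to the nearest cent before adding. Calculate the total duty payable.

Line 1 (H-543, Braloria, 5,287 m², ¥950,232.51):
Code H-543 is under a tariff-rate quota (threshold 4,010 m²). In-quota: 4,010 m² at 1.5%; over-quota: 1,277 m² at 9%.
Pro-rata value split: in-quota = ¥950,232.51 × 4,010/5,287 = ¥720,717.30; over-quota = ¥950,232.51 − ¥720,717.30 = ¥229,515.21.
In-quota duty = ¥720,717.30 × 1.5% = ¥10,810.76. Over-quota duty = ¥229,515.21 × 9% = ¥20,656.37.
Line duty = ¥10,810.76 + ¥20,656.37 = ¥31,467.13.

¥31,467.13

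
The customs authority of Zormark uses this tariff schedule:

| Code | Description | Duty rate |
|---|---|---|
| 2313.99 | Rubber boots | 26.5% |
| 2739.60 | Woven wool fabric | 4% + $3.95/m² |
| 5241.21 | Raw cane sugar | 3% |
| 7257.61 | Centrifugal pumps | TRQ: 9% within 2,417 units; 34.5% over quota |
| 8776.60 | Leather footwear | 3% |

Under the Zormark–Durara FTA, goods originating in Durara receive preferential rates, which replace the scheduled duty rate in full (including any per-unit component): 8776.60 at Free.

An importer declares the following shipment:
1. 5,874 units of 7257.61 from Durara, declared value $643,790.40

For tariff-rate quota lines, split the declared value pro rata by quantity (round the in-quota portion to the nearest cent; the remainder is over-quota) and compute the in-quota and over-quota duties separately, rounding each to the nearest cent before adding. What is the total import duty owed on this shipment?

Line 1 (7257.61, Durara, 5,874 units, $643,790.40):
Code 7257.61 is under a tariff-rate quota (threshold 2,417 units). In-quota: 2,417 units at 9%; over-quota: 3,457 units at 34.5%.
Pro-rata value split: in-quota = $643,790.40 × 2,417/5,874 = $264,903.20; over-quota = $643,790.40 − $264,903.20 = $378,887.20.
In-quota duty = $264,903.20 × 9% = $23,841.29. Over-quota duty = $378,887.20 × 34.5% = $130,716.08.
Line duty = $23,841.29 + $130,716.08 = $154,557.37.

$154,557.37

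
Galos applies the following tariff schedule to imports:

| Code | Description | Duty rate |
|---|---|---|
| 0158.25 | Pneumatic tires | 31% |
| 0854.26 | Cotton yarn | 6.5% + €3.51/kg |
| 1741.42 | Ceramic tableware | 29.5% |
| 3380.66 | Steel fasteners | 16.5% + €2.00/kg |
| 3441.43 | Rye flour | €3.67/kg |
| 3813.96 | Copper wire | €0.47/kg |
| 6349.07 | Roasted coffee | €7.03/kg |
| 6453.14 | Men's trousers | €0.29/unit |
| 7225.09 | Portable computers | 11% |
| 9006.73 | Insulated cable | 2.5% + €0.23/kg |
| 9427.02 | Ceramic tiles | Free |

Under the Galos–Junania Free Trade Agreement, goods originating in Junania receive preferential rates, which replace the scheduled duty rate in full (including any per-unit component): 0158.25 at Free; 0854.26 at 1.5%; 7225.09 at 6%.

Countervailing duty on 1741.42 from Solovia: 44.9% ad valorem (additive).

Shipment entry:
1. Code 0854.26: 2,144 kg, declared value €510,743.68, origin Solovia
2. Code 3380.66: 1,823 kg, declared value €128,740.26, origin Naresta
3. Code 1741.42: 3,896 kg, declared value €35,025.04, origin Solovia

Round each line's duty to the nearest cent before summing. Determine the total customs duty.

Line 1 (0854.26, Solovia, 2,144 kg, €510,743.68):
Base rate for 0854.26 is 6.5% + €3.51/kg.
0854.26 has an FTA preferential rate, but origin Solovia is not Junania; base rate stands.
Duty = €510,743.68 × 6.5% + 2,144 × €3.51 = €40,723.78.
Line 2 (3380.66, Naresta, 1,823 kg, €128,740.26):
Base rate for 3380.66 is 16.5% + €2.00/kg.
Duty = €128,740.26 × 16.5% + 1,823 × €2.00 = €24,888.14.
Line 3 (1741.42, Solovia, 3,896 kg, €35,025.04):
Base rate for 1741.42 is 29.5%.
Additional duty on 1741.42 from Solovia: +44.9%. Applied ad valorem rate: 29.5% + 44.9% = 74.4%.
Duty = €35,025.04 × 74.4% = €26,058.63.
Total = €40,723.78 + €24,888.14 + €26,058.63 = €91,670.55.

€91,670.55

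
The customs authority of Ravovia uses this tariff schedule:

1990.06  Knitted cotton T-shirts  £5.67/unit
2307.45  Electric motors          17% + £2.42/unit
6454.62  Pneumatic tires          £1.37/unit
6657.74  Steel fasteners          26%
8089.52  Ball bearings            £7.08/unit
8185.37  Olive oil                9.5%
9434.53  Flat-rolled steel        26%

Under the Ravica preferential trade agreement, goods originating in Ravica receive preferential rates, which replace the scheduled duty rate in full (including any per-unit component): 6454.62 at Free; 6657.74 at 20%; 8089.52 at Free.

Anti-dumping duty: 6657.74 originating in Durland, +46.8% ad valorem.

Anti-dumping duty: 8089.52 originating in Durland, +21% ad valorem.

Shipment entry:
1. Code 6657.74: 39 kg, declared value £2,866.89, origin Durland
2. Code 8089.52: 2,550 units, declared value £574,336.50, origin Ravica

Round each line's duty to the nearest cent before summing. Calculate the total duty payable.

£2,087.10

Line 1 (6657.74, Durland, 39 kg, £2,866.89):
Base rate for 6657.74 is 26%.
6657.74 has an FTA preferential rate, but origin Durland is not Ravica; base rate stands.
Additional duty on 6657.74 from Durland: +46.8%. Applied ad valorem rate: 26% + 46.8% = 72.8%.
Duty = £2,866.89 × 72.8% = £2,087.10.
Line 2 (8089.52, Ravica, 2,550 units, £574,336.50):
Base rate for 8089.52 is £7.08/unit.
Origin Ravica qualifies under the Ravovia–Ravica agreement and 8089.52 is covered: preferential rate Free applies instead.
The additional-duty order on 8089.52 targets Durland, not Ravica; it does not apply.
Duty = £574,336.50 × 0% = £0.00.
Total = £2,087.10 + £0.00 = £2,087.10.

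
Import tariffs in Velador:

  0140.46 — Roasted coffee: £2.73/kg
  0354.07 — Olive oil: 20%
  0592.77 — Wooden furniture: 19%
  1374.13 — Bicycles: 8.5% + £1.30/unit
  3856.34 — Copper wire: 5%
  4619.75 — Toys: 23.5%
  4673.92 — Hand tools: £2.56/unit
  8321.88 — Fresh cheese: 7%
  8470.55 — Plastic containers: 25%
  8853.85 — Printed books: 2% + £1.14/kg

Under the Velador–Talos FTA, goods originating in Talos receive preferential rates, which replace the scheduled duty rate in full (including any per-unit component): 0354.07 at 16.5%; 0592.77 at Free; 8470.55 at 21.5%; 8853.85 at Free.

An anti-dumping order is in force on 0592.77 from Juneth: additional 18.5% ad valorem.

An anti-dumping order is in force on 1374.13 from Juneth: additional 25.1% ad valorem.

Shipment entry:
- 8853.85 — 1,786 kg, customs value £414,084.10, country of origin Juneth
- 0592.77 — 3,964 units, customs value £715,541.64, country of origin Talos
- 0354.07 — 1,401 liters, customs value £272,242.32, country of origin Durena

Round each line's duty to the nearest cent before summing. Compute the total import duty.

£64,766.18

Line 1 (8853.85, Juneth, 1,786 kg, £414,084.10):
Base rate for 8853.85 is 2% + £1.14/kg.
8853.85 has an FTA preferential rate, but origin Juneth is not Talos; base rate stands.
Duty = £414,084.10 × 2% + 1,786 × £1.14 = £10,317.72.
Line 2 (0592.77, Talos, 3,964 units, £715,541.64):
Base rate for 0592.77 is 19%.
Origin Talos qualifies under the Velador–Talos agreement and 0592.77 is covered: preferential rate Free applies instead.
The additional-duty order on 0592.77 targets Juneth, not Talos; it does not apply.
Duty = £715,541.64 × 0% = £0.00.
Line 3 (0354.07, Durena, 1,401 liters, £272,242.32):
Base rate for 0354.07 is 20%.
0354.07 has an FTA preferential rate, but origin Durena is not Talos; base rate stands.
Duty = £272,242.32 × 20% = £54,448.46.
Total = £10,317.72 + £0.00 + £54,448.46 = £64,766.18.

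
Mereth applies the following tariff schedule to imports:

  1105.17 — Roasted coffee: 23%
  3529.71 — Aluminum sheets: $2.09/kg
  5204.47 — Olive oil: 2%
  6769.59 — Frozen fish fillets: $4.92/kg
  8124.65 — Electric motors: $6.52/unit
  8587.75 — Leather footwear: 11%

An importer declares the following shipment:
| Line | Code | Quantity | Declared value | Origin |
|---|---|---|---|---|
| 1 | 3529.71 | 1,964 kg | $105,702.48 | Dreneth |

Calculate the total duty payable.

$4,104.76

Line 1 (3529.71, Dreneth, 1,964 kg, $105,702.48):
Base rate for 3529.71 is $2.09/kg.
Duty = 1,964 × $2.09 = $4,104.76.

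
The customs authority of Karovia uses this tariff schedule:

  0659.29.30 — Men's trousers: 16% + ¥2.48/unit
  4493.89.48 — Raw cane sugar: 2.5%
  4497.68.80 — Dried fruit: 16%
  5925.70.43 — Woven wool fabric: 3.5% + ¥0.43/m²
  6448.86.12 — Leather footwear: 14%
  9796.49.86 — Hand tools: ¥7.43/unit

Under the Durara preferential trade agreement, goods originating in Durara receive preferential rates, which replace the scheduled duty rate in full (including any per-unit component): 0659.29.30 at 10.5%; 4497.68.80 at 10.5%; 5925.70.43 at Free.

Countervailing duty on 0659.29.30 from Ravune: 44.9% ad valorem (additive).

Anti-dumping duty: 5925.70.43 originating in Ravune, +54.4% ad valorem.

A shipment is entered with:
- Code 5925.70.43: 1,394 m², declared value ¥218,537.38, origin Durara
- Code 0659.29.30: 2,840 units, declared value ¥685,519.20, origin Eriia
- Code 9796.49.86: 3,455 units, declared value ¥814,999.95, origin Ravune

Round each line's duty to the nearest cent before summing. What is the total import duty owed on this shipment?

Line 1 (5925.70.43, Durara, 1,394 m², ¥218,537.38):
Base rate for 5925.70.43 is 3.5% + ¥0.43/m².
Origin Durara qualifies under the Karovia–Durara agreement and 5925.70.43 is covered: preferential rate Free applies instead.
The additional-duty order on 5925.70.43 targets Ravune, not Durara; it does not apply.
Duty = ¥218,537.38 × 0% = ¥0.00.
Line 2 (0659.29.30, Eriia, 2,840 units, ¥685,519.20):
Base rate for 0659.29.30 is 16% + ¥2.48/unit.
0659.29.30 has an FTA preferential rate, but origin Eriia is not Durara; base rate stands.
The additional-duty order on 0659.29.30 targets Ravune, not Eriia; it does not apply.
Duty = ¥685,519.20 × 16% + 2,840 × ¥2.48 = ¥116,726.27.
Line 3 (9796.49.86, Ravune, 3,455 units, ¥814,999.95):
Base rate for 9796.49.86 is ¥7.43/unit.
Duty = 3,455 × ¥7.43 = ¥25,670.65.
Total = ¥0.00 + ¥116,726.27 + ¥25,670.65 = ¥142,396.92.

¥142,396.92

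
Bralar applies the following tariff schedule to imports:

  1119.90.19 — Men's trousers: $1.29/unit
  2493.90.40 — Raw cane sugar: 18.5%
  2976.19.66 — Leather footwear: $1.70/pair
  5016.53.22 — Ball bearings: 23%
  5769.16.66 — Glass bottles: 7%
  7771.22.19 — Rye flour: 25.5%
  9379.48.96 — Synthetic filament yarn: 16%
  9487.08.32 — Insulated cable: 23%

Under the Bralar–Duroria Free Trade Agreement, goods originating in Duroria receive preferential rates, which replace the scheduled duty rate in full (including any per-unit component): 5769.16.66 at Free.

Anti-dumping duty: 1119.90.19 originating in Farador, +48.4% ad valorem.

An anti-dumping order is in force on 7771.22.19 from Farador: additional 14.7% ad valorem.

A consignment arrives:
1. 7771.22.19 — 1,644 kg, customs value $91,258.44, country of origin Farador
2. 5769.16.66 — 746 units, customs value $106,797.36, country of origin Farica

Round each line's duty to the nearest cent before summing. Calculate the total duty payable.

$44,161.71

Line 1 (7771.22.19, Farador, 1,644 kg, $91,258.44):
Base rate for 7771.22.19 is 25.5%.
Additional duty on 7771.22.19 from Farador: +14.7%. Applied ad valorem rate: 25.5% + 14.7% = 40.2%.
Duty = $91,258.44 × 40.2% = $36,685.89.
Line 2 (5769.16.66, Farica, 746 units, $106,797.36):
Base rate for 5769.16.66 is 7%.
5769.16.66 has an FTA preferential rate, but origin Farica is not Duroria; base rate stands.
Duty = $106,797.36 × 7% = $7,475.82.
Total = $36,685.89 + $7,475.82 = $44,161.71.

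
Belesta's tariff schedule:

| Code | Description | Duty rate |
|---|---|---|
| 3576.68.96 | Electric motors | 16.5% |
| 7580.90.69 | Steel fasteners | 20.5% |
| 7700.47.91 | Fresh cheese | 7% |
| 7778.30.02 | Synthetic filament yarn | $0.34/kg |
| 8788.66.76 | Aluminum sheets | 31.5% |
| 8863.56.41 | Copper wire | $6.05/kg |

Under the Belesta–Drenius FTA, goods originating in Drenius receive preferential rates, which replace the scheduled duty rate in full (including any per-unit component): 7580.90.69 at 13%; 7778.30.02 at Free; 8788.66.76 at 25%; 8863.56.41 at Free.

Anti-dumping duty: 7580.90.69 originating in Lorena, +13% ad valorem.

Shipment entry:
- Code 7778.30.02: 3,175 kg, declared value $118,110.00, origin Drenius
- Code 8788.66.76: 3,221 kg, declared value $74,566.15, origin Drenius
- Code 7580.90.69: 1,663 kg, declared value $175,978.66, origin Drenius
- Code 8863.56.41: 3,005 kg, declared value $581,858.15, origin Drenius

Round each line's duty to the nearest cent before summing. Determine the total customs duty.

Line 1 (7778.30.02, Drenius, 3,175 kg, $118,110.00):
Base rate for 7778.30.02 is $0.34/kg.
Origin Drenius qualifies under the Belesta–Drenius agreement and 7778.30.02 is covered: preferential rate Free applies instead.
Duty = $118,110.00 × 0% = $0.00.
Line 2 (8788.66.76, Drenius, 3,221 kg, $74,566.15):
Base rate for 8788.66.76 is 31.5%.
Origin Drenius qualifies under the Belesta–Drenius agreement and 8788.66.76 is covered: preferential rate 25% applies instead.
Duty = $74,566.15 × 25% = $18,641.54.
Line 3 (7580.90.69, Drenius, 1,663 kg, $175,978.66):
Base rate for 7580.90.69 is 20.5%.
Origin Drenius qualifies under the Belesta–Drenius agreement and 7580.90.69 is covered: preferential rate 13% applies instead.
The additional-duty order on 7580.90.69 targets Lorena, not Drenius; it does not apply.
Duty = $175,978.66 × 13% = $22,877.23.
Line 4 (8863.56.41, Drenius, 3,005 kg, $581,858.15):
Base rate for 8863.56.41 is $6.05/kg.
Origin Drenius qualifies under the Belesta–Drenius agreement and 8863.56.41 is covered: preferential rate Free applies instead.
Duty = $581,858.15 × 0% = $0.00.
Total = $0.00 + $18,641.54 + $22,877.23 + $0.00 = $41,518.77.

$41,518.77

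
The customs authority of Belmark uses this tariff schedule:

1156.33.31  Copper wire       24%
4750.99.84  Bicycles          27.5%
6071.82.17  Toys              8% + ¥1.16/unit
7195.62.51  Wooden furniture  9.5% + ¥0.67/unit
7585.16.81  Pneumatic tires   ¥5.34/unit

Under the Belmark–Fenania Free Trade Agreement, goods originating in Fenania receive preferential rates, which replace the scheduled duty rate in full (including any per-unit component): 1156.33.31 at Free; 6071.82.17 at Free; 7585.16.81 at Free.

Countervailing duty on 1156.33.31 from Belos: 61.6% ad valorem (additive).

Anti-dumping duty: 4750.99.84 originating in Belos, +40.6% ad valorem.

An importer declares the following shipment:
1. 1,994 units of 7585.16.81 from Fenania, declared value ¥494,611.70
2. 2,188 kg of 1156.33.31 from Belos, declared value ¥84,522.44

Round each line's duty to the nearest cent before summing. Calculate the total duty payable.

Line 1 (7585.16.81, Fenania, 1,994 units, ¥494,611.70):
Base rate for 7585.16.81 is ¥5.34/unit.
Origin Fenania qualifies under the Belmark–Fenania agreement and 7585.16.81 is covered: preferential rate Free applies instead.
Duty = ¥494,611.70 × 0% = ¥0.00.
Line 2 (1156.33.31, Belos, 2,188 kg, ¥84,522.44):
Base rate for 1156.33.31 is 24%.
1156.33.31 has an FTA preferential rate, but origin Belos is not Fenania; base rate stands.
Additional duty on 1156.33.31 from Belos: +61.6%. Applied ad valorem rate: 24% + 61.6% = 85.6%.
Duty = ¥84,522.44 × 85.6% = ¥72,351.21.
Total = ¥0.00 + ¥72,351.21 = ¥72,351.21.

¥72,351.21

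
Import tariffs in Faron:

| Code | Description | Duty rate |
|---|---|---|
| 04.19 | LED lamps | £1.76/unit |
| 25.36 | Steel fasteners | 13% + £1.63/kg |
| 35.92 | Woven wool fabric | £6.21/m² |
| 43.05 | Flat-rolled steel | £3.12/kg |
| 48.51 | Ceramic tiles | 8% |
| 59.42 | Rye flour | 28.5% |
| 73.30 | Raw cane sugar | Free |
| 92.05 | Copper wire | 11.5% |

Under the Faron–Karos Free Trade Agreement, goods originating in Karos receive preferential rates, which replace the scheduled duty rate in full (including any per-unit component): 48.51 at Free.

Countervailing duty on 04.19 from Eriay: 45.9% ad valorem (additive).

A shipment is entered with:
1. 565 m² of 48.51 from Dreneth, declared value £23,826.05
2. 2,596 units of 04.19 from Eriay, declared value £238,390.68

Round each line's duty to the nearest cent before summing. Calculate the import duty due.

Line 1 (48.51, Dreneth, 565 m², £23,826.05):
Base rate for 48.51 is 8%.
48.51 has an FTA preferential rate, but origin Dreneth is not Karos; base rate stands.
Duty = £23,826.05 × 8% = £1,906.08.
Line 2 (04.19, Eriay, 2,596 units, £238,390.68):
Base rate for 04.19 is £1.76/unit.
Additional duty on 04.19 from Eriay: +45.9% ad valorem. Applied ad valorem rate = 45.9%.
Duty = £238,390.68 × 45.9% + 2,596 × £1.76 = £113,990.28.
Total = £1,906.08 + £113,990.28 = £115,896.36.

£115,896.36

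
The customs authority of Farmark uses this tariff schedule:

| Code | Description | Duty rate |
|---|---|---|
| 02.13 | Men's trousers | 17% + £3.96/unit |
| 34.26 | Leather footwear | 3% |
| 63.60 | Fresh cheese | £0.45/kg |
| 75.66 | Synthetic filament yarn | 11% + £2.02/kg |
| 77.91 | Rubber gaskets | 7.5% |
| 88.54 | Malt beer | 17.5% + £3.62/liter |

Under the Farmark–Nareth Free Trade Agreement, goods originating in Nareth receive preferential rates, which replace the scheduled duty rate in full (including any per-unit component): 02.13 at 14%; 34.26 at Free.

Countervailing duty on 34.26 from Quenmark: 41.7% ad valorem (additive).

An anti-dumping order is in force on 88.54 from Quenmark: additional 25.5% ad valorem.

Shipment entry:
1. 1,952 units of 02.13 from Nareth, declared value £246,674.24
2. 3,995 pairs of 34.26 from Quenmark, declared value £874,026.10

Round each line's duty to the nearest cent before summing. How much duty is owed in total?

£425,224.06

Line 1 (02.13, Nareth, 1,952 units, £246,674.24):
Base rate for 02.13 is 17% + £3.96/unit.
Origin Nareth qualifies under the Farmark–Nareth agreement and 02.13 is covered: preferential rate 14% applies instead.
Duty = £246,674.24 × 14% = £34,534.39.
Line 2 (34.26, Quenmark, 3,995 pairs, £874,026.10):
Base rate for 34.26 is 3%.
34.26 has an FTA preferential rate, but origin Quenmark is not Nareth; base rate stands.
Additional duty on 34.26 from Quenmark: +41.7%. Applied ad valorem rate: 3% + 41.7% = 44.7%.
Duty = £874,026.10 × 44.7% = £390,689.67.
Total = £34,534.39 + £390,689.67 = £425,224.06.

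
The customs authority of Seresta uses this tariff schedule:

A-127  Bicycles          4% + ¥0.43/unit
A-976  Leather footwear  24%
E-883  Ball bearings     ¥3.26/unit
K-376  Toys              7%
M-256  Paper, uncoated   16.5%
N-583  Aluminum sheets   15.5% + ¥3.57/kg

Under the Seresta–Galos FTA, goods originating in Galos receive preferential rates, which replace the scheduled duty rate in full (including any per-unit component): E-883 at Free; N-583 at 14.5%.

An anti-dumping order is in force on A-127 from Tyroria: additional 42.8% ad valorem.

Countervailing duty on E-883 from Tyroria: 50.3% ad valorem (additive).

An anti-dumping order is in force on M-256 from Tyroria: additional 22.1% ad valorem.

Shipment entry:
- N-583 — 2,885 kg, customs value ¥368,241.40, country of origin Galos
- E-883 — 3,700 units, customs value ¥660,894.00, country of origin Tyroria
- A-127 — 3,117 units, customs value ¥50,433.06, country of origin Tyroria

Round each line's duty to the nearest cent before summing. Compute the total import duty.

¥422,829.66

Line 1 (N-583, Galos, 2,885 kg, ¥368,241.40):
Base rate for N-583 is 15.5% + ¥3.57/kg.
Origin Galos qualifies under the Seresta–Galos agreement and N-583 is covered: preferential rate 14.5% applies instead.
Duty = ¥368,241.40 × 14.5% = ¥53,395.00.
Line 2 (E-883, Tyroria, 3,700 units, ¥660,894.00):
Base rate for E-883 is ¥3.26/unit.
E-883 has an FTA preferential rate, but origin Tyroria is not Galos; base rate stands.
Additional duty on E-883 from Tyroria: +50.3% ad valorem. Applied ad valorem rate = 50.3%.
Duty = ¥660,894.00 × 50.3% + 3,700 × ¥3.26 = ¥344,491.68.
Line 3 (A-127, Tyroria, 3,117 units, ¥50,433.06):
Base rate for A-127 is 4% + ¥0.43/unit.
Additional duty on A-127 from Tyroria: +42.8%. Applied ad valorem rate: 4% + 42.8% = 46.8%.
Duty = ¥50,433.06 × 46.8% + 3,117 × ¥0.43 = ¥24,942.98.
Total = ¥53,395.00 + ¥344,491.68 + ¥24,942.98 = ¥422,829.66.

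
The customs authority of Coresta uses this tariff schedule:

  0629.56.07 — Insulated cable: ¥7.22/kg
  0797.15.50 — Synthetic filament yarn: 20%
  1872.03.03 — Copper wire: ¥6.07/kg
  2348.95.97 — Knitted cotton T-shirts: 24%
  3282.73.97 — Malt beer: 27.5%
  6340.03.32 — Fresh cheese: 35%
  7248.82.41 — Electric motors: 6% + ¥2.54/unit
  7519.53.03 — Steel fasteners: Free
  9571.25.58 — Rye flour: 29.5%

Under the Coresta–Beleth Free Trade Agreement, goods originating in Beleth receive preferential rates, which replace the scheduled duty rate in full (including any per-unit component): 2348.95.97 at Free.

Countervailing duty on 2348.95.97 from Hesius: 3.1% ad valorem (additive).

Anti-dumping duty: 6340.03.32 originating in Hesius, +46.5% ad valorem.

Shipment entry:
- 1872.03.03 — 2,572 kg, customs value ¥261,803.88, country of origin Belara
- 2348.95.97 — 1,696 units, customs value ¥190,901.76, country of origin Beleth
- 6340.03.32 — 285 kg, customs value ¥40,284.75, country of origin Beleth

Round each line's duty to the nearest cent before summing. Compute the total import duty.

¥29,711.70

Line 1 (1872.03.03, Belara, 2,572 kg, ¥261,803.88):
Base rate for 1872.03.03 is ¥6.07/kg.
Duty = 2,572 × ¥6.07 = ¥15,612.04.
Line 2 (2348.95.97, Beleth, 1,696 units, ¥190,901.76):
Base rate for 2348.95.97 is 24%.
Origin Beleth qualifies under the Coresta–Beleth agreement and 2348.95.97 is covered: preferential rate Free applies instead.
The additional-duty order on 2348.95.97 targets Hesius, not Beleth; it does not apply.
Duty = ¥190,901.76 × 0% = ¥0.00.
Line 3 (6340.03.32, Beleth, 285 kg, ¥40,284.75):
Base rate for 6340.03.32 is 35%.
Origin Beleth is the FTA partner but 6340.03.32 is not on the preference list; base rate stands.
The additional-duty order on 6340.03.32 targets Hesius, not Beleth; it does not apply.
Duty = ¥40,284.75 × 35% = ¥14,099.66.
Total = ¥15,612.04 + ¥0.00 + ¥14,099.66 = ¥29,711.70.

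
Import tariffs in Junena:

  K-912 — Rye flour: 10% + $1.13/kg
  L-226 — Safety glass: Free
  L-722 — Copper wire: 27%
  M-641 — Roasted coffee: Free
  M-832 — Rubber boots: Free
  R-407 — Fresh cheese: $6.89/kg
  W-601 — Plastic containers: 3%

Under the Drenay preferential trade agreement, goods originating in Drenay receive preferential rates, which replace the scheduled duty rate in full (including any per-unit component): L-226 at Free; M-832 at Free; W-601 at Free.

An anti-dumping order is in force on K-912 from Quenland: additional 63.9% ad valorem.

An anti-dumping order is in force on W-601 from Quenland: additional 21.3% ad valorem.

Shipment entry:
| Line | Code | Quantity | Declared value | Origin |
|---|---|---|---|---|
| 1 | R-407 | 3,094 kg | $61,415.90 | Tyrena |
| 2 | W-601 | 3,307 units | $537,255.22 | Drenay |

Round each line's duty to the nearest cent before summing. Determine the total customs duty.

$21,317.66

Line 1 (R-407, Tyrena, 3,094 kg, $61,415.90):
Base rate for R-407 is $6.89/kg.
Duty = 3,094 × $6.89 = $21,317.66.
Line 2 (W-601, Drenay, 3,307 units, $537,255.22):
Base rate for W-601 is 3%.
Origin Drenay qualifies under the Junena–Drenay agreement and W-601 is covered: preferential rate Free applies instead.
The additional-duty order on W-601 targets Quenland, not Drenay; it does not apply.
Duty = $537,255.22 × 0% = $0.00.
Total = $21,317.66 + $0.00 = $21,317.66.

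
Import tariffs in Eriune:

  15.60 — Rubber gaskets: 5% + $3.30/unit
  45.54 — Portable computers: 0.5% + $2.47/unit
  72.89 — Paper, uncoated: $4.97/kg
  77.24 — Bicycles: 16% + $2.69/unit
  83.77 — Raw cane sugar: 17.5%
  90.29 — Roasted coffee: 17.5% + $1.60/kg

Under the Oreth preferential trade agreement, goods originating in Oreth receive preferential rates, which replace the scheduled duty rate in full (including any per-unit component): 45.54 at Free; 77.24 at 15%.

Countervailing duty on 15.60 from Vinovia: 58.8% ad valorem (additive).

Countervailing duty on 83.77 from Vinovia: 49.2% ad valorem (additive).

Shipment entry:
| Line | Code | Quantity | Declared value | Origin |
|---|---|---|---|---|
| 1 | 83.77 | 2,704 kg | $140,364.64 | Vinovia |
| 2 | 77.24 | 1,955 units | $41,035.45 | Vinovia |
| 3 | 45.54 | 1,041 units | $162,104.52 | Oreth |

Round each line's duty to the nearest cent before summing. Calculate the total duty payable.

$105,447.83

Line 1 (83.77, Vinovia, 2,704 kg, $140,364.64):
Base rate for 83.77 is 17.5%.
Additional duty on 83.77 from Vinovia: +49.2%. Applied ad valorem rate: 17.5% + 49.2% = 66.7%.
Duty = $140,364.64 × 66.7% = $93,623.21.
Line 2 (77.24, Vinovia, 1,955 units, $41,035.45):
Base rate for 77.24 is 16% + $2.69/unit.
77.24 has an FTA preferential rate, but origin Vinovia is not Oreth; base rate stands.
Duty = $41,035.45 × 16% + 1,955 × $2.69 = $11,824.62.
Line 3 (45.54, Oreth, 1,041 units, $162,104.52):
Base rate for 45.54 is 0.5% + $2.47/unit.
Origin Oreth qualifies under the Eriune–Oreth agreement and 45.54 is covered: preferential rate Free applies instead.
Duty = $162,104.52 × 0% = $0.00.
Total = $93,623.21 + $11,824.62 + $0.00 = $105,447.83.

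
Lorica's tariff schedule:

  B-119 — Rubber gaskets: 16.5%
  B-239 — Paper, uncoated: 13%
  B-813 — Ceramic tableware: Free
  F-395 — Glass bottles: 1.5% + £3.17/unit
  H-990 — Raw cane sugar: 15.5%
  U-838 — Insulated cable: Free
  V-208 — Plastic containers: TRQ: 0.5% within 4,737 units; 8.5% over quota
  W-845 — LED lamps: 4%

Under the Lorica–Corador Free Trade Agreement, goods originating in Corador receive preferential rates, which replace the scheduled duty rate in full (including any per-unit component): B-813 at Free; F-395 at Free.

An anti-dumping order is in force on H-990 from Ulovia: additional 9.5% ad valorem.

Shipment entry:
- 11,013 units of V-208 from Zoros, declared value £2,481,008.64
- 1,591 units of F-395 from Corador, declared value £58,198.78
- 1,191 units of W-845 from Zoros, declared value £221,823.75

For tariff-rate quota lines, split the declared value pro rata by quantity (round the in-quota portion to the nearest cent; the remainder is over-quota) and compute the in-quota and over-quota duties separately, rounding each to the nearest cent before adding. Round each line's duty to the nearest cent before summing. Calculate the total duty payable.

£134,386.58

Line 1 (V-208, Zoros, 11,013 units, £2,481,008.64):
Code V-208 is under a tariff-rate quota (threshold 4,737 units). In-quota: 4,737 units at 0.5%; over-quota: 6,276 units at 8.5%.
Pro-rata value split: in-quota = £2,481,008.64 × 4,737/11,013 = £1,067,151.36; over-quota = £2,481,008.64 − £1,067,151.36 = £1,413,857.28.
In-quota duty = £1,067,151.36 × 0.5% = £5,335.76. Over-quota duty = £1,413,857.28 × 8.5% = £120,177.87.
Line duty = £5,335.76 + £120,177.87 = £125,513.63.
Line 2 (F-395, Corador, 1,591 units, £58,198.78):
Base rate for F-395 is 1.5% + £3.17/unit.
Origin Corador qualifies under the Lorica–Corador agreement and F-395 is covered: preferential rate Free applies instead.
Duty = £58,198.78 × 0% = £0.00.
Line 3 (W-845, Zoros, 1,191 units, £221,823.75):
Base rate for W-845 is 4%.
Duty = £221,823.75 × 4% = £8,872.95.
Total = £125,513.63 + £0.00 + £8,872.95 = £134,386.58.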